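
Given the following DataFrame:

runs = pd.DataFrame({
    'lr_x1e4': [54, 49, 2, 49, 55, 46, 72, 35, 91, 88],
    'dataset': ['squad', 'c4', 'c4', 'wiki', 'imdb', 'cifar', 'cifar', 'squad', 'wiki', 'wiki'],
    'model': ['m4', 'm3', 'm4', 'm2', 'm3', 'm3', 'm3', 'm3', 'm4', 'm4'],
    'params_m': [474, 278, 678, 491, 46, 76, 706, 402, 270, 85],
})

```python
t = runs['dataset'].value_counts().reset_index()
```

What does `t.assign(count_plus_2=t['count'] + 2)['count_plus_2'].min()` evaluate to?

value_counts of dataset:
dataset
wiki     3
squad    2
c4       2
cifar    2
imdb     1
Name: count, dtype: int64
reset_index():
  dataset  count
0    wiki      3
1   squad      2
2      c4      2
3   cifar      2
4    imdb      1
add column count_plus_2 = t['count'] + 2:
  dataset  count  count_plus_2
0    wiki      3             5
1   squad      2             4
2      c4      2             4
3   cifar      2             4
4    imdb      1             3
The min of column 'count_plus_2' is 3.

3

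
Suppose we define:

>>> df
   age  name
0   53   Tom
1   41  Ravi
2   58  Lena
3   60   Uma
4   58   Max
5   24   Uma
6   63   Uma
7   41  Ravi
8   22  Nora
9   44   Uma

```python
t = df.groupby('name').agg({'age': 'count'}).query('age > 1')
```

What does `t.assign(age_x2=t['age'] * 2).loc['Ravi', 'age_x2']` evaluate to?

4

group by name, count of age:
      age
name     
Lena    1
Max     1
Nora    1
Ravi    2
Tom     1
Uma     4
filter rows where age > 1:
      age
name     
Ravi    2
Uma     4
add column age_x2 = t['age'] * 2:
      age  age_x2
name             
Ravi    2       4
Uma     4       8
The value at row 'Ravi', column 'age_x2' is 4.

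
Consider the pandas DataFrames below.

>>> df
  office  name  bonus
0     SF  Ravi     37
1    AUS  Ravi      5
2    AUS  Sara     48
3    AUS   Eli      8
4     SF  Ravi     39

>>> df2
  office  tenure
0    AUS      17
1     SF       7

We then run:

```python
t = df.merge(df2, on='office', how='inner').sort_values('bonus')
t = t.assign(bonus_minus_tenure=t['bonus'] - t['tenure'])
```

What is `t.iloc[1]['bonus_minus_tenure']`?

merge on 'office' (how='inner') → 5 rows:
  office  name  bonus  tenure
0     SF  Ravi     37       7
1    AUS  Ravi      5      17
2    AUS  Sara     48      17
3    AUS   Eli      8      17
4     SF  Ravi     39       7
sort by bonus:
  office  name  bonus  tenure
1    AUS  Ravi      5      17
3    AUS   Eli      8      17
0     SF  Ravi     37       7
4     SF  Ravi     39       7
2    AUS  Sara     48      17
add column bonus_minus_tenure = t['bonus'] - t['tenure']:
  office  name  bonus  tenure  bonus_minus_tenure
1    AUS  Ravi      5      17                 -12
3    AUS   Eli      8      17                  -9
0     SF  Ravi     37       7                  30
4     SF  Ravi     39       7                  32
2    AUS  Sara     48      17                  31

-9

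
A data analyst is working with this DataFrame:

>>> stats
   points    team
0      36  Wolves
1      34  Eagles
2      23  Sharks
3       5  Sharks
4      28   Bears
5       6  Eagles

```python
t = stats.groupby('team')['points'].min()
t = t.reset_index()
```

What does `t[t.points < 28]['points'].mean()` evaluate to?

5.5

group by team, min of points:
team
Bears     28
Eagles     6
Sharks     5
Wolves    36
Name: points, dtype: int64
reset_index():
     team  points
0   Bears      28
1  Eagles       6
2  Sharks       5
3  Wolves      36
filter rows where points < 28:
     team  points
1  Eagles       6
2  Sharks       5
So mean() = 5.5.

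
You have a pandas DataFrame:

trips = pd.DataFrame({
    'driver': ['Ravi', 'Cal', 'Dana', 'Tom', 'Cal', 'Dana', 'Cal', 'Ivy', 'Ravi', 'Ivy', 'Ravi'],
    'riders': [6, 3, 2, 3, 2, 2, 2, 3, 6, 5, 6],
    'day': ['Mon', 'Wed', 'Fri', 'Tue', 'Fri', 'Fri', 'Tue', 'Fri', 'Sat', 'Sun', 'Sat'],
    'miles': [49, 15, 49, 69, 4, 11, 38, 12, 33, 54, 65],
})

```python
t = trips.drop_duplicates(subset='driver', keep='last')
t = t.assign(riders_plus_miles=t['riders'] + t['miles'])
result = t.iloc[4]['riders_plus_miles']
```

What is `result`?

drop duplicate driver (keep=last):
   driver  riders  day  miles
3     Tom       3  Tue     69
5    Dana       2  Fri     11
6     Cal       2  Tue     38
9     Ivy       5  Sun     54
10   Ravi       6  Sat     65
add column riders_plus_miles = t['riders'] + t['miles']:
   driver  riders  day  miles  riders_plus_miles
3     Tom       3  Tue     69                 72
5    Dana       2  Fri     11                 13
6     Cal       2  Tue     38                 40
9     Ivy       5  Sun     54                 59
10   Ravi       6  Sat     65                 71
Reading off the value at position 4, column 'riders_plus_miles', we get 71.

71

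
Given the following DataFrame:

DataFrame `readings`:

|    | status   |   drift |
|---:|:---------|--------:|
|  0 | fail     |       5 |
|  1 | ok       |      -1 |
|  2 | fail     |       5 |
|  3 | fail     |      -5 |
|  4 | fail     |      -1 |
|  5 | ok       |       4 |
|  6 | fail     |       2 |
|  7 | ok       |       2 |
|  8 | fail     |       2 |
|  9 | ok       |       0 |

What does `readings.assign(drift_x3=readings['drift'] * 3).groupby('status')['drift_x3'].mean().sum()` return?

7.75

add column drift_x3 = readings['drift'] * 3:
  status  drift  drift_x3
0   fail      5        15
1     ok     -1        -3
2   fail      5        15
3   fail     -5       -15
4   fail     -1        -3
5     ok      4        12
6   fail      2         6
7     ok      2         6
8   fail      2         6
9     ok      0         0
group by status, mean of drift_x3:
status
fail    4.00
ok      3.75
Name: drift_x3, dtype: float64
Finally, sum of the resulting series = 7.75.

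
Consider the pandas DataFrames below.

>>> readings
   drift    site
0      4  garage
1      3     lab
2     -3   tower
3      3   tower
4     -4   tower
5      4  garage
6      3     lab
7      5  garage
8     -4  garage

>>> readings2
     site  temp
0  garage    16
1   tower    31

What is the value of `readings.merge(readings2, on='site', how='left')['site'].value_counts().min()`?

merge on 'site' (how='left') → 9 rows:
   drift    site  temp
0      4  garage  16.0
1      3     lab   NaN
2     -3   tower  31.0
3      3   tower  31.0
4     -4   tower  31.0
5      4  garage  16.0
6      3     lab   NaN
7      5  garage  16.0
8     -4  garage  16.0
value_counts of site:
site
garage    4
tower     3
lab       2
Name: count, dtype: int64

2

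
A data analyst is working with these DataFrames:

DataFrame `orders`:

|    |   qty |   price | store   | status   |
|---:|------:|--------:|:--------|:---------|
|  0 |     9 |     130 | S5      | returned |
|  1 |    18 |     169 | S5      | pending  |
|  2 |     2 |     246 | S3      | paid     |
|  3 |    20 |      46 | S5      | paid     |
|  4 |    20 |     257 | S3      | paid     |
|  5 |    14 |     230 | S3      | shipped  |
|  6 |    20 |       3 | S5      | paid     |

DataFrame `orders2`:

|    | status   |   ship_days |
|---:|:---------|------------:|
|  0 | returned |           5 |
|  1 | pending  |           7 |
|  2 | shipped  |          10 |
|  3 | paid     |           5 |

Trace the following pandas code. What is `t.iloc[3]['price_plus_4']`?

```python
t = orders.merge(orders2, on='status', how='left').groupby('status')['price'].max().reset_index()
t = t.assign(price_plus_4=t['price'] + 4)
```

234

merge on 'status' (how='left') → 7 rows:
   qty  price store    status  ship_days
0    9    130    S5  returned          5
1   18    169    S5   pending          7
2    2    246    S3      paid          5
3   20     46    S5      paid          5
4   20    257    S3      paid          5
5   14    230    S3   shipped         10
6   20      3    S5      paid          5
group by status, max of price:
status
paid        257
pending     169
returned    130
shipped     230
Name: price, dtype: int64
reset_index():
     status  price
0      paid    257
1   pending    169
2  returned    130
3   shipped    230
add column price_plus_4 = t['price'] + 4:
     status  price  price_plus_4
0      paid    257           261
1   pending    169           173
2  returned    130           134
3   shipped    230           234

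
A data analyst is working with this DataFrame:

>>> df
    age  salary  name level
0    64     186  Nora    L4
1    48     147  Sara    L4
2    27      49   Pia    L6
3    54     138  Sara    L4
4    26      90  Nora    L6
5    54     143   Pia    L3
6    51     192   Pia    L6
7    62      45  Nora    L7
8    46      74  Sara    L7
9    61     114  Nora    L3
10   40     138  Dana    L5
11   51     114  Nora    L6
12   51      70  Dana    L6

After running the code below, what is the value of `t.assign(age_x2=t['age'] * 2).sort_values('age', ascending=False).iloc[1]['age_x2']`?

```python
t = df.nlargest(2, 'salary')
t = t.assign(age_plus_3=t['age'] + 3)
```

102

take 2 rows with largest salary:
   age  salary  name level
6   51     192   Pia    L6
0   64     186  Nora    L4
add column age_plus_3 = t['age'] + 3:
   age  salary  name level  age_plus_3
6   51     192   Pia    L6          54
0   64     186  Nora    L4          67
add column age_x2 = t['age'] * 2:
   age  salary  name level  age_plus_3  age_x2
6   51     192   Pia    L6          54     102
0   64     186  Nora    L4          67     128
sort by age descending:
   age  salary  name level  age_plus_3  age_x2
0   64     186  Nora    L4          67     128
6   51     192   Pia    L6          54     102
Then the value at position 1, column 'age_x2': 102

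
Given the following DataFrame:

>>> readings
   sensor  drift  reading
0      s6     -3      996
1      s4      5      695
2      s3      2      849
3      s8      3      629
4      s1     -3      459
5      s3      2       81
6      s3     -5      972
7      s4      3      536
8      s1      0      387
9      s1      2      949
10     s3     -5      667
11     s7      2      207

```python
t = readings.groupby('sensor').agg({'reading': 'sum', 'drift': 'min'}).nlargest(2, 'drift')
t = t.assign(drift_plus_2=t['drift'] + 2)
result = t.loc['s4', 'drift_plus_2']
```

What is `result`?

group by sensor: sum(reading), min(drift):
        reading  drift
sensor                
s1         1795     -3
s3         2569     -5
s4         1231      3
s6          996     -3
s7          207      2
s8          629      3
take 2 rows with largest drift:
        reading  drift
sensor                
s4         1231      3
s8          629      3
add column drift_plus_2 = t['drift'] + 2:
        reading  drift  drift_plus_2
sensor                              
s4         1231      3             5
s8          629      3             5
Finally, value at row 's4', column 'drift_plus_2' = 5.

5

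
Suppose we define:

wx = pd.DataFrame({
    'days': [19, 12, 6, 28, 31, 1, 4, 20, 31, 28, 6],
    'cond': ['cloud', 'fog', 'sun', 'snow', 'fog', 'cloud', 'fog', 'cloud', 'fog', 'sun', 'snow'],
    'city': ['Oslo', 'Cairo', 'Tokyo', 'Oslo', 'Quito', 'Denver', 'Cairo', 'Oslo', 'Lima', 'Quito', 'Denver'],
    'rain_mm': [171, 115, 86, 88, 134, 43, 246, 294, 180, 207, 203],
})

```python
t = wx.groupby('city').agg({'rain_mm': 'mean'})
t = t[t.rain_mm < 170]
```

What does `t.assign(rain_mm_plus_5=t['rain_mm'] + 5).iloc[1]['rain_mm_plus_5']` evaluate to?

group by city, mean of rain_mm:
           rain_mm
city              
Cairo   180.500000
Denver  123.000000
Lima    180.000000
Oslo    184.333333
Quito   170.500000
Tokyo    86.000000
filter rows where rain_mm < 170:
        rain_mm
city           
Denver    123.0
Tokyo      86.0
add column rain_mm_plus_5 = t['rain_mm'] + 5:
        rain_mm  rain_mm_plus_5
city                           
Denver    123.0           128.0
Tokyo      86.0            91.0
Finally, value at position 1, column 'rain_mm_plus_5' = 91.0.

91.0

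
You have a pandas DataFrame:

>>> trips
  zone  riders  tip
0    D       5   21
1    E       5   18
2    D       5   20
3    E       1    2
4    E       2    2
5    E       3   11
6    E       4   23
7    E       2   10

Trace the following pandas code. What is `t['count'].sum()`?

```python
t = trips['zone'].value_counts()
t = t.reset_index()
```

value_counts of zone:
zone
E    6
D    2
Name: count, dtype: int64
reset_index():
  zone  count
0    E      6
1    D      2
Then the sum of column 'count': 8

8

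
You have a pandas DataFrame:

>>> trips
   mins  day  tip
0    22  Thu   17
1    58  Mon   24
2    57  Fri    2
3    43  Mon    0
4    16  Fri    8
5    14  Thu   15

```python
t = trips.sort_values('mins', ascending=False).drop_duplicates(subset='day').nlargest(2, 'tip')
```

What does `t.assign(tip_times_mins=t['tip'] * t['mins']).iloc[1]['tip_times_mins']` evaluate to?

sort by mins descending:
   mins  day  tip
1    58  Mon   24
2    57  Fri    2
3    43  Mon    0
0    22  Thu   17
4    16  Fri    8
5    14  Thu   15
drop duplicate day (keep=first):
   mins  day  tip
1    58  Mon   24
2    57  Fri    2
0    22  Thu   17
take 2 rows with largest tip:
   mins  day  tip
1    58  Mon   24
0    22  Thu   17
add column tip_times_mins = t['tip'] * t['mins']:
   mins  day  tip  tip_times_mins
1    58  Mon   24            1392
0    22  Thu   17             374
So iloc[1]['tip_times_mins'] = 374.

374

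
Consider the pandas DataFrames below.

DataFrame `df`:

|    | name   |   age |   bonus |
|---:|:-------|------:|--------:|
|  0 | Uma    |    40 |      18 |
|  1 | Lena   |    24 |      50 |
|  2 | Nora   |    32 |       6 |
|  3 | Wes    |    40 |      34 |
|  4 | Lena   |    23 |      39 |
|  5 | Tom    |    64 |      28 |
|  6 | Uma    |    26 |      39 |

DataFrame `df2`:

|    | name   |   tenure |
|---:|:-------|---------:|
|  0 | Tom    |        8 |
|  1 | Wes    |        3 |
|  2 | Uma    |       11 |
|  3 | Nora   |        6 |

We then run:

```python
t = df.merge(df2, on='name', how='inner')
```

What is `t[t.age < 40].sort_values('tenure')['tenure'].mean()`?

merge on 'name' (how='inner') → 5 rows:
   name  age  bonus  tenure
0   Uma   40     18      11
1  Nora   32      6       6
2   Wes   40     34       3
3   Tom   64     28       8
4   Uma   26     39      11
filter rows where age < 40:
   name  age  bonus  tenure
1  Nora   32      6       6
4   Uma   26     39      11
sort by tenure:
   name  age  bonus  tenure
1  Nora   32      6       6
4   Uma   26     39      11
Hence 8.5.

8.5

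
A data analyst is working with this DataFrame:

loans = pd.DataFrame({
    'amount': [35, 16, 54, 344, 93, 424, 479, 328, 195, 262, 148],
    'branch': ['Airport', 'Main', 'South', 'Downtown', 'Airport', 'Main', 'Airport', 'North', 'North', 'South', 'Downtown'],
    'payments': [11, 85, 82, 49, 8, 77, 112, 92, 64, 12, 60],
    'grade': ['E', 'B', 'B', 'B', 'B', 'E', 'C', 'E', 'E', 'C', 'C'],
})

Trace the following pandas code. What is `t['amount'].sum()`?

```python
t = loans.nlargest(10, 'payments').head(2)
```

take 10 rows with largest payments:
    amount    branch  payments grade
6      479   Airport       112     C
7      328     North        92     E
1       16      Main        85     B
2       54     South        82     B
5      424      Main        77     E
8      195     North        64     E
10     148  Downtown        60     C
3      344  Downtown        49     B
9      262     South        12     C
0       35   Airport        11     E
take first 2 rows:
   amount   branch  payments grade
6     479  Airport       112     C
7     328    North        92     E
Finally, sum of column 'amount' = 807.

807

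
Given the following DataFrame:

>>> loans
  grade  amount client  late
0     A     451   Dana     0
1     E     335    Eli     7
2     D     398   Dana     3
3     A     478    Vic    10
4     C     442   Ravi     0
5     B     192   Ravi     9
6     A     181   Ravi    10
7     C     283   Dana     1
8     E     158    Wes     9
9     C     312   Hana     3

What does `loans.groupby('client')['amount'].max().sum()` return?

group by client, max of amount:
client
Dana    451
Eli     335
Hana    312
Ravi    442
Vic     478
Wes     158
Name: amount, dtype: int64
Taking the sum of the resulting series gives 2176.

2176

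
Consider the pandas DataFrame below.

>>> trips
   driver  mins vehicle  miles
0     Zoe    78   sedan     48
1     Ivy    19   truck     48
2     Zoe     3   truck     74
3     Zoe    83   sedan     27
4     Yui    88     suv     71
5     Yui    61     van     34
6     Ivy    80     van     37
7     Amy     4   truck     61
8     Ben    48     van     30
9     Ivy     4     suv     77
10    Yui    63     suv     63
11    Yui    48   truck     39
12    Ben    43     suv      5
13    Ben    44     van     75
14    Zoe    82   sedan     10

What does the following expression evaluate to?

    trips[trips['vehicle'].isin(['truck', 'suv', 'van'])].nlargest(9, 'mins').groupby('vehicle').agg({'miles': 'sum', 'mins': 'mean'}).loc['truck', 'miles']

filter rows where vehicle in ['truck', 'suv', 'van']:
   driver  mins vehicle  miles
1     Ivy    19   truck     48
2     Zoe     3   truck     74
4     Yui    88     suv     71
5     Yui    61     van     34
6     Ivy    80     van     37
7     Amy     4   truck     61
8     Ben    48     van     30
9     Ivy     4     suv     77
10    Yui    63     suv     63
11    Yui    48   truck     39
12    Ben    43     suv      5
13    Ben    44     van     75
take 9 rows with largest mins:
   driver  mins vehicle  miles
4     Yui    88     suv     71
6     Ivy    80     van     37
10    Yui    63     suv     63
5     Yui    61     van     34
8     Ben    48     van     30
11    Yui    48   truck     39
13    Ben    44     van     75
12    Ben    43     suv      5
1     Ivy    19   truck     48
group by vehicle: sum(miles), mean(mins):
         miles       mins
vehicle                  
suv        139  64.666667
truck       87  33.500000
van        176  58.250000
value at row 'truck', column 'miles' → 87

87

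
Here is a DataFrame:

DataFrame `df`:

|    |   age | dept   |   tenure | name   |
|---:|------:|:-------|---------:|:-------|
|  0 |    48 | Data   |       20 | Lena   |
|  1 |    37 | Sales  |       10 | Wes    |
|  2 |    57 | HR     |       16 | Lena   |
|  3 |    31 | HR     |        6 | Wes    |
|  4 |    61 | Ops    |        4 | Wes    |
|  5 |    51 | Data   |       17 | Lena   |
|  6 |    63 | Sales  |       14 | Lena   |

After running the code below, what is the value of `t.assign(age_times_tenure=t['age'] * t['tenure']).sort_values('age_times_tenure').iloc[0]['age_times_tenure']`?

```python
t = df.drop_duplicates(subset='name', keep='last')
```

drop duplicate name (keep=last):
   age   dept  tenure  name
4   61    Ops       4   Wes
6   63  Sales      14  Lena
add column age_times_tenure = t['age'] * t['tenure']:
   age   dept  tenure  name  age_times_tenure
4   61    Ops       4   Wes               244
6   63  Sales      14  Lena               882
sort by age_times_tenure:
   age   dept  tenure  name  age_times_tenure
4   61    Ops       4   Wes               244
6   63  Sales      14  Lena               882
So iloc[0]['age_times_tenure'] = 244.

244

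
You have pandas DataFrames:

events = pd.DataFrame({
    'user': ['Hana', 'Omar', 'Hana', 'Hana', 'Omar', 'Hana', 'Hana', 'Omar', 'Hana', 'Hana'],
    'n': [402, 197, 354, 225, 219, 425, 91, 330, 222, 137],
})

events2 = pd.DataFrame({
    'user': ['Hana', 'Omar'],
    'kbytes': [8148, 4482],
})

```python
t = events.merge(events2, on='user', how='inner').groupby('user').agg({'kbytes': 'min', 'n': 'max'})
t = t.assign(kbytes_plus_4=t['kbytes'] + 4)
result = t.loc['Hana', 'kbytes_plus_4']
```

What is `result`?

merge on 'user' (how='inner') → 10 rows:
   user    n  kbytes
0  Hana  402    8148
1  Omar  197    4482
2  Hana  354    8148
3  Hana  225    8148
4  Omar  219    4482
5  Hana  425    8148
6  Hana   91    8148
7  Omar  330    4482
8  Hana  222    8148
9  Hana  137    8148
group by user: min(kbytes), max(n):
      kbytes    n
user             
Hana    8148  425
Omar    4482  330
add column kbytes_plus_4 = t['kbytes'] + 4:
      kbytes    n  kbytes_plus_4
user                            
Hana    8148  425           8152
Omar    4482  330           4486

8152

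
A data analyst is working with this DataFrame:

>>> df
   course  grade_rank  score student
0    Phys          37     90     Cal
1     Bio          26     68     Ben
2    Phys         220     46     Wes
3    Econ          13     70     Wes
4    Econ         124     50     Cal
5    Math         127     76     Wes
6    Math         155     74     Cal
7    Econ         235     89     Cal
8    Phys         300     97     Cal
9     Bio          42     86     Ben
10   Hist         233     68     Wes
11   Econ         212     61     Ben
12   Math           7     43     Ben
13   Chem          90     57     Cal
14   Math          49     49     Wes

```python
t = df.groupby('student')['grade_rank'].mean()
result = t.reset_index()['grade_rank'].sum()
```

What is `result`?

group by student, mean of grade_rank:
student
Ben     71.750000
Cal    156.833333
Wes    128.400000
Name: grade_rank, dtype: float64
reset_index():
  student  grade_rank
0     Ben   71.750000
1     Cal  156.833333
2     Wes  128.400000

356.983333333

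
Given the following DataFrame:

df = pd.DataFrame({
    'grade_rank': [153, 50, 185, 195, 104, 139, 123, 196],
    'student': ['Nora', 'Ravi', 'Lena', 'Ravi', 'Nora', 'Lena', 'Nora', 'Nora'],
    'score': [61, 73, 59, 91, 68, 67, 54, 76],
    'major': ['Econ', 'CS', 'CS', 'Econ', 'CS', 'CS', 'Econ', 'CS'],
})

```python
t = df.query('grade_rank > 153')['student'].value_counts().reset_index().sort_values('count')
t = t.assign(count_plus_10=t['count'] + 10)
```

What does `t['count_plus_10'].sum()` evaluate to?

33

filter rows where grade_rank > 153:
   grade_rank student  score major
2         185    Lena     59    CS
3         195    Ravi     91  Econ
7         196    Nora     76    CS
value_counts of student:
student
Lena    1
Ravi    1
Nora    1
Name: count, dtype: int64
reset_index():
  student  count
0    Lena      1
1    Ravi      1
2    Nora      1
sort by count:
  student  count
0    Lena      1
1    Ravi      1
2    Nora      1
add column count_plus_10 = t['count'] + 10:
  student  count  count_plus_10
0    Lena      1             11
1    Ravi      1             11
2    Nora      1             11
So sum() = 33.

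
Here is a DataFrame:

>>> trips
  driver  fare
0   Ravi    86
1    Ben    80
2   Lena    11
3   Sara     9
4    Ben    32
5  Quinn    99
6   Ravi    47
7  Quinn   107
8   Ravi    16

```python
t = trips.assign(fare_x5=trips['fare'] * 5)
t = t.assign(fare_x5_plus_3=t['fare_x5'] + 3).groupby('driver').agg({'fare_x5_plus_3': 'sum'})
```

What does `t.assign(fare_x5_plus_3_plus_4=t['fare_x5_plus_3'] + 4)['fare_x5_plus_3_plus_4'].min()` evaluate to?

52

add column fare_x5 = trips['fare'] * 5:
  driver  fare  fare_x5
0   Ravi    86      430
1    Ben    80      400
2   Lena    11       55
3   Sara     9       45
4    Ben    32      160
5  Quinn    99      495
6   Ravi    47      235
7  Quinn   107      535
8   Ravi    16       80
add column fare_x5_plus_3 = t['fare_x5'] + 3:
  driver  fare  fare_x5  fare_x5_plus_3
0   Ravi    86      430             433
1    Ben    80      400             403
2   Lena    11       55              58
3   Sara     9       45              48
4    Ben    32      160             163
5  Quinn    99      495             498
6   Ravi    47      235             238
7  Quinn   107      535             538
8   Ravi    16       80              83
group by driver, sum of fare_x5_plus_3:
        fare_x5_plus_3
driver                
Ben                566
Lena                58
Quinn             1036
Ravi               754
Sara                48
add column fare_x5_plus_3_plus_4 = t['fare_x5_plus_3'] + 4:
        fare_x5_plus_3  fare_x5_plus_3_plus_4
driver                                       
Ben                566                    570
Lena                58                     62
Quinn             1036                   1040
Ravi               754                    758
Sara                48                     52
Hence 52.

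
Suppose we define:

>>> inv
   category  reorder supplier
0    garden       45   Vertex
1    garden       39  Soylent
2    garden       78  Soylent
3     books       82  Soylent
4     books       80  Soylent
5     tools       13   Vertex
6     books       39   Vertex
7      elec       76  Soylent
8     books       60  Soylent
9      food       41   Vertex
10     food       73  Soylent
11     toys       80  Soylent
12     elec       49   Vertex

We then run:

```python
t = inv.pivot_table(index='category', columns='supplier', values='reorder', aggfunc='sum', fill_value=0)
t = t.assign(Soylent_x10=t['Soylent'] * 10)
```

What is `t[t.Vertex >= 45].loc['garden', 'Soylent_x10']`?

1170

pivot: rows=category, cols=supplier, sum(reorder):
supplier  Soylent  Vertex
category                 
books         222      39
elec           76      49
food           73      41
garden        117      45
tools           0      13
toys           80       0
add column Soylent_x10 = t['Soylent'] * 10:
supplier  Soylent  Vertex  Soylent_x10
category                              
books         222      39         2220
elec           76      49          760
food           73      41          730
garden        117      45         1170
tools           0      13            0
toys           80       0          800
filter rows where Vertex >= 45:
supplier  Soylent  Vertex  Soylent_x10
category                              
elec           76      49          760
garden        117      45         1170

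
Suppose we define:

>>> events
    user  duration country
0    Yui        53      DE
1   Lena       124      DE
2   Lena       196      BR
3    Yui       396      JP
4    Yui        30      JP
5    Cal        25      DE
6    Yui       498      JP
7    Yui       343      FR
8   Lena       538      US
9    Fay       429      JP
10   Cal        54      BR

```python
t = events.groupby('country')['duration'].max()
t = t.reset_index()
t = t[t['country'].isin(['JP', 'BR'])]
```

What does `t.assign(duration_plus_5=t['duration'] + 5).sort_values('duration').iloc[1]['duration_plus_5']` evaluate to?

503

group by country, max of duration:
country
BR    196
DE    124
FR    343
JP    498
US    538
Name: duration, dtype: int64
reset_index():
  country  duration
0      BR       196
1      DE       124
2      FR       343
3      JP       498
4      US       538
filter rows where country in ['JP', 'BR']:
  country  duration
0      BR       196
3      JP       498
add column duration_plus_5 = t['duration'] + 5:
  country  duration  duration_plus_5
0      BR       196              201
3      JP       498              503
sort by duration:
  country  duration  duration_plus_5
0      BR       196              201
3      JP       498              503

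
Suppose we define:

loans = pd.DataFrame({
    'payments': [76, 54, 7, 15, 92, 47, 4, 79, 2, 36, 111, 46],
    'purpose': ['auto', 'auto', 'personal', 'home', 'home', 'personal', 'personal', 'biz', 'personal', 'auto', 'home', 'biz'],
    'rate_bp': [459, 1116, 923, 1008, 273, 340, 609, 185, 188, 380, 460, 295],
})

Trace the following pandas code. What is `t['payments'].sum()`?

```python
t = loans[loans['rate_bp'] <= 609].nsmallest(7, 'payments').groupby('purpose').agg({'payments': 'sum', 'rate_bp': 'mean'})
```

filter rows where rate_bp <= 609:
    payments   purpose  rate_bp
0         76      auto      459
4         92      home      273
5         47  personal      340
6          4  personal      609
7         79       biz      185
8          2  personal      188
9         36      auto      380
10       111      home      460
11        46       biz      295
take 7 rows with smallest payments:
    payments   purpose  rate_bp
8          2  personal      188
6          4  personal      609
9         36      auto      380
11        46       biz      295
5         47  personal      340
0         76      auto      459
7         79       biz      185
group by purpose: sum(payments), mean(rate_bp):
          payments  rate_bp
purpose                    
auto           112    419.5
biz            125    240.0
personal        53    379.0

290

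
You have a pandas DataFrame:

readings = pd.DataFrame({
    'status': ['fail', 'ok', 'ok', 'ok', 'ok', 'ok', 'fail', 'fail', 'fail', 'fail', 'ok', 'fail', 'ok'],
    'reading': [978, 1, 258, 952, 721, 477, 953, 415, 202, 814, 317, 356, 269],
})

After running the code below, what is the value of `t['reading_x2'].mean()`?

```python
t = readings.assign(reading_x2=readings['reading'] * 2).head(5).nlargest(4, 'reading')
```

1454.5

add column reading_x2 = readings['reading'] * 2:
   status  reading  reading_x2
0    fail      978        1956
1      ok        1           2
2      ok      258         516
3      ok      952        1904
4      ok      721        1442
5      ok      477         954
6    fail      953        1906
7    fail      415         830
8    fail      202         404
9    fail      814        1628
10     ok      317         634
11   fail      356         712
12     ok      269         538
take first 5 rows:
  status  reading  reading_x2
0   fail      978        1956
1     ok        1           2
2     ok      258         516
3     ok      952        1904
4     ok      721        1442
take 4 rows with largest reading:
  status  reading  reading_x2
0   fail      978        1956
3     ok      952        1904
4     ok      721        1442
2     ok      258         516
Hence 1454.5.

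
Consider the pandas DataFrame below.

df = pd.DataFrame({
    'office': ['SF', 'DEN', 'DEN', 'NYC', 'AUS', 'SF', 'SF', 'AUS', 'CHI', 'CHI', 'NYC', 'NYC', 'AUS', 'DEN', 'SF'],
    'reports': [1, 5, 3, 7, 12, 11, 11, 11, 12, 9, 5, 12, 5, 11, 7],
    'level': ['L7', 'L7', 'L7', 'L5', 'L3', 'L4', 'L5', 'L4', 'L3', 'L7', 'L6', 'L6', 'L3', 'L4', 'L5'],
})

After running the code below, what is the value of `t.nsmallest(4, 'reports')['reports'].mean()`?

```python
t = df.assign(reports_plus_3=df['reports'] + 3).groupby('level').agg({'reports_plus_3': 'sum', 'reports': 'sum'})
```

22.25

add column reports_plus_3 = df['reports'] + 3:
   office  reports level  reports_plus_3
0      SF        1    L7               4
1     DEN        5    L7               8
2     DEN        3    L7               6
3     NYC        7    L5              10
4     AUS       12    L3              15
5      SF       11    L4              14
6      SF       11    L5              14
7     AUS       11    L4              14
8     CHI       12    L3              15
9     CHI        9    L7              12
10    NYC        5    L6               8
11    NYC       12    L6              15
12    AUS        5    L3               8
13    DEN       11    L4              14
14     SF        7    L5              10
group by level: sum(reports_plus_3), sum(reports):
       reports_plus_3  reports
level                         
L3                 38       29
L4                 42       33
L5                 34       25
L6                 23       17
L7                 30       18
take 4 rows with smallest reports:
       reports_plus_3  reports
level                         
L6                 23       17
L7                 30       18
L5                 34       25
L3                 38       29
Reading off the mean of column 'reports', we get 22.25.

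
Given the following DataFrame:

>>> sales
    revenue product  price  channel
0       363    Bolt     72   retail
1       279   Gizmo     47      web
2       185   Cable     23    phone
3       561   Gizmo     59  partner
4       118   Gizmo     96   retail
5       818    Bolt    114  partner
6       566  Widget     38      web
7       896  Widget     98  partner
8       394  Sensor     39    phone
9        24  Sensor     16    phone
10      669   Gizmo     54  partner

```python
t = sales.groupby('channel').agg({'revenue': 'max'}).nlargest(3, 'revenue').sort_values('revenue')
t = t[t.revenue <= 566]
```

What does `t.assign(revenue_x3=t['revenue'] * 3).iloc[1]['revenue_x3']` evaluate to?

group by channel, max of revenue:
         revenue
channel         
partner      896
phone        394
retail       363
web          566
take 3 rows with largest revenue:
         revenue
channel         
partner      896
web          566
phone        394
sort by revenue:
         revenue
channel         
phone        394
web          566
partner      896
filter rows where revenue <= 566:
         revenue
channel         
phone        394
web          566
add column revenue_x3 = t['revenue'] * 3:
         revenue  revenue_x3
channel                     
phone        394        1182
web          566        1698
So iloc[1]['revenue_x3'] = 1698.

1698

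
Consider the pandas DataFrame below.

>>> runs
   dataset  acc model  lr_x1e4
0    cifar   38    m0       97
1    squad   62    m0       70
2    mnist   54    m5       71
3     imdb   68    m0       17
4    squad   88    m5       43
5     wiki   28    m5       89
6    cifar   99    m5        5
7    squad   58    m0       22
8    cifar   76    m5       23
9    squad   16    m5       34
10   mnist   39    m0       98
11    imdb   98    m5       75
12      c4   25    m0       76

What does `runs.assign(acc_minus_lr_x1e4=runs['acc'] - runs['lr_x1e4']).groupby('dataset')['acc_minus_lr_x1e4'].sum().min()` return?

-76

add column acc_minus_lr_x1e4 = runs['acc'] - runs['lr_x1e4']:
   dataset  acc model  lr_x1e4  acc_minus_lr_x1e4
0    cifar   38    m0       97                -59
1    squad   62    m0       70                 -8
2    mnist   54    m5       71                -17
3     imdb   68    m0       17                 51
4    squad   88    m5       43                 45
5     wiki   28    m5       89                -61
6    cifar   99    m5        5                 94
7    squad   58    m0       22                 36
8    cifar   76    m5       23                 53
9    squad   16    m5       34                -18
10   mnist   39    m0       98                -59
11    imdb   98    m5       75                 23
12      c4   25    m0       76                -51
group by dataset, sum of acc_minus_lr_x1e4:
dataset
c4      -51
cifar    88
imdb     74
mnist   -76
squad    55
wiki    -61
Name: acc_minus_lr_x1e4, dtype: int64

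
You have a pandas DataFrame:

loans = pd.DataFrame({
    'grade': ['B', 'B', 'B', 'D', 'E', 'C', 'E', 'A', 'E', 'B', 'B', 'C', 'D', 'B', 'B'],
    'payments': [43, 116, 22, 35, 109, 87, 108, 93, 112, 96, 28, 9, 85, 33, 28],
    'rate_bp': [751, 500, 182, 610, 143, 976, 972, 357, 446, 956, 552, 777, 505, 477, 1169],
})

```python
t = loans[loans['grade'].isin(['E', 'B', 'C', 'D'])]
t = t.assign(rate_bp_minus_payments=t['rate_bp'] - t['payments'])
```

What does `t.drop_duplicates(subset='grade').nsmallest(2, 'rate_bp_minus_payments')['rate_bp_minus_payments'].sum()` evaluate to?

filter rows where grade in ['E', 'B', 'C', 'D']:
   grade  payments  rate_bp
0      B        43      751
1      B       116      500
2      B        22      182
3      D        35      610
4      E       109      143
5      C        87      976
6      E       108      972
8      E       112      446
9      B        96      956
10     B        28      552
11     C         9      777
12     D        85      505
13     B        33      477
14     B        28     1169
add column rate_bp_minus_payments = t['rate_bp'] - t['payments']:
   grade  payments  rate_bp  rate_bp_minus_payments
0      B        43      751                     708
1      B       116      500                     384
2      B        22      182                     160
3      D        35      610                     575
4      E       109      143                      34
5      C        87      976                     889
6      E       108      972                     864
8      E       112      446                     334
9      B        96      956                     860
10     B        28      552                     524
11     C         9      777                     768
12     D        85      505                     420
13     B        33      477                     444
14     B        28     1169                    1141
drop duplicate grade (keep=first):
  grade  payments  rate_bp  rate_bp_minus_payments
0     B        43      751                     708
3     D        35      610                     575
4     E       109      143                      34
5     C        87      976                     889
take 2 rows with smallest rate_bp_minus_payments:
  grade  payments  rate_bp  rate_bp_minus_payments
4     E       109      143                      34
3     D        35      610                     575
Finally, sum of column 'rate_bp_minus_payments' = 609.

609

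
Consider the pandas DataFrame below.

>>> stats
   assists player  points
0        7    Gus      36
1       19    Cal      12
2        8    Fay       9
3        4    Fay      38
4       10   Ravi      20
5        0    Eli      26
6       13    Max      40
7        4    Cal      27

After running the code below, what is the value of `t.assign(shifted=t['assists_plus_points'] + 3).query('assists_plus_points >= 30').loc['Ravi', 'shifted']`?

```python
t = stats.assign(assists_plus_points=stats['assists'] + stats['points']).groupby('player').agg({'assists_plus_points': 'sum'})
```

add column assists_plus_points = stats['assists'] + stats['points']:
   assists player  points  assists_plus_points
0        7    Gus      36                   43
1       19    Cal      12                   31
2        8    Fay       9                   17
3        4    Fay      38                   42
4       10   Ravi      20                   30
5        0    Eli      26                   26
6       13    Max      40                   53
7        4    Cal      27                   31
group by player, sum of assists_plus_points:
        assists_plus_points
player                     
Cal                      62
Eli                      26
Fay                      59
Gus                      43
Max                      53
Ravi                     30
add column shifted = t['assists_plus_points'] + 3:
        assists_plus_points  shifted
player                              
Cal                      62       65
Eli                      26       29
Fay                      59       62
Gus                      43       46
Max                      53       56
Ravi                     30       33
filter rows where assists_plus_points >= 30:
        assists_plus_points  shifted
player                              
Cal                      62       65
Fay                      59       62
Gus                      43       46
Max                      53       56
Ravi                     30       33
Finally, value at row 'Ravi', column 'shifted' = 33.

33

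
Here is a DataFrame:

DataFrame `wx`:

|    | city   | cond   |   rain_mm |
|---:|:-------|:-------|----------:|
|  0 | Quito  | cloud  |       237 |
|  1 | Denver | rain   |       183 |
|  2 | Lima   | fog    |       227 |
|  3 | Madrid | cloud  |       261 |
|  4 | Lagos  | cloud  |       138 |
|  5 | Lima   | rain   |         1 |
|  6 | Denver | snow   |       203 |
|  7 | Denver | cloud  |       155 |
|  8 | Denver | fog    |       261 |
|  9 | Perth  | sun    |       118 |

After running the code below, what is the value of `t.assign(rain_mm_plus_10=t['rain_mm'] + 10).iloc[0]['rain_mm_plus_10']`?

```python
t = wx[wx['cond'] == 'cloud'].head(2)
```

filter rows where cond == 'cloud':
     city   cond  rain_mm
0   Quito  cloud      237
3  Madrid  cloud      261
4   Lagos  cloud      138
7  Denver  cloud      155
take first 2 rows:
     city   cond  rain_mm
0   Quito  cloud      237
3  Madrid  cloud      261
add column rain_mm_plus_10 = t['rain_mm'] + 10:
     city   cond  rain_mm  rain_mm_plus_10
0   Quito  cloud      237              247
3  Madrid  cloud      261              271
So iloc[0]['rain_mm_plus_10'] = 247.

247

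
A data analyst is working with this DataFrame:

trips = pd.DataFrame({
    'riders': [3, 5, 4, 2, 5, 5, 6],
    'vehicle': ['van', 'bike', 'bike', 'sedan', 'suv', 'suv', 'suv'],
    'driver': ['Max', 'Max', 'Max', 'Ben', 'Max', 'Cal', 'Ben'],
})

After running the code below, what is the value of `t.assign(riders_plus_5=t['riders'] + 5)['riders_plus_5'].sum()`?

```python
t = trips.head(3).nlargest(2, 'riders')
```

take first 3 rows:
   riders vehicle driver
0       3     van    Max
1       5    bike    Max
2       4    bike    Max
take 2 rows with largest riders:
   riders vehicle driver
1       5    bike    Max
2       4    bike    Max
add column riders_plus_5 = t['riders'] + 5:
   riders vehicle driver  riders_plus_5
1       5    bike    Max             10
2       4    bike    Max              9
Taking the sum of column 'riders_plus_5' gives 19.

19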